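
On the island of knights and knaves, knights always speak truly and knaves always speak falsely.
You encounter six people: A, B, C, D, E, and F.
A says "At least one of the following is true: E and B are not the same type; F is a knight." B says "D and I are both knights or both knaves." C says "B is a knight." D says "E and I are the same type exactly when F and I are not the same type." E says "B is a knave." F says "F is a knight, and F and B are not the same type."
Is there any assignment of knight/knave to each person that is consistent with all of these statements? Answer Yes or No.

Yes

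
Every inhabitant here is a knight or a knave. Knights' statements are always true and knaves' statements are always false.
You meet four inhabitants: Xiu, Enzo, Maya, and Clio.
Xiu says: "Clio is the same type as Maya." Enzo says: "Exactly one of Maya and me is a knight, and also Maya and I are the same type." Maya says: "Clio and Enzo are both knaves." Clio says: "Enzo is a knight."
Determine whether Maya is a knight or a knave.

Consistent assignments: {Xiu=knave, Enzo=knave, Maya=knight, Clio=knave}
In every consistent assignment, Maya is a knight.

Maya is a knight.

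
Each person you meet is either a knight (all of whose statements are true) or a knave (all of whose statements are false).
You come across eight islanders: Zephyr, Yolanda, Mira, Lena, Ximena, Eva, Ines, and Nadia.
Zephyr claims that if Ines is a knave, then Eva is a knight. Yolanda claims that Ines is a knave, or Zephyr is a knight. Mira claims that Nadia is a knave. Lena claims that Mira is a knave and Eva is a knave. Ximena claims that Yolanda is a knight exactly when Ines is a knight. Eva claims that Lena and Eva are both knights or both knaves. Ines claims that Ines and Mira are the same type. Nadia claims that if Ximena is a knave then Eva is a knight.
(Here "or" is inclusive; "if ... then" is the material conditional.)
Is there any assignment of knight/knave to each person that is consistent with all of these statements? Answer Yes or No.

No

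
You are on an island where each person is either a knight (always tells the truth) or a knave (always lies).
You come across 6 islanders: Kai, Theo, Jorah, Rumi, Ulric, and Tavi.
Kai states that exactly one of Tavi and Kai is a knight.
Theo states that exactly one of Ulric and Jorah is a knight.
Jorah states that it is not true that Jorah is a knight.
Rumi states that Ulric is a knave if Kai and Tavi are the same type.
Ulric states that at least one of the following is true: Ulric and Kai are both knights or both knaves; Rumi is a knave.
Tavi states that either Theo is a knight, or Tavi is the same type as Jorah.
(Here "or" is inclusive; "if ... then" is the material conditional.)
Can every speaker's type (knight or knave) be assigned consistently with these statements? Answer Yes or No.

No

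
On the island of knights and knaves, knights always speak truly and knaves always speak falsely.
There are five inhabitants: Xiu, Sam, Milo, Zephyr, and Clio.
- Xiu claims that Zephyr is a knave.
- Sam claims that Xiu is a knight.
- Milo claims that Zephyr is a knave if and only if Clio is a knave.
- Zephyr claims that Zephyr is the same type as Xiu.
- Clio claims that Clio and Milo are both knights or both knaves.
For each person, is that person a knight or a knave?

Xiu is a knight, Sam is a knight, Milo is a knight, Zephyr is a knave, and Clio is a knave.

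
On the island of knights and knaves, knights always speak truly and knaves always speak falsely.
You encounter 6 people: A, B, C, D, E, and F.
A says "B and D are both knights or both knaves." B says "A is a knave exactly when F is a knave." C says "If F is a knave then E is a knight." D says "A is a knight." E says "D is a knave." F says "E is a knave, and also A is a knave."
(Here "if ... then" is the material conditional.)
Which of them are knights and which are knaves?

A (knave): "B and D are both knights or both knaves" — False. ✓
B is a knight, so "A is a knave exactly when F is a knave" must be True — and it is.
C is a knight, and the claim "if F is a knave then E is a knight" is indeed True.
D is a knave, so "A is a knight" must be False — and it is.
E is a knight, and the claim "D is a knave" is indeed True.
F is a knave, and the claim "E is a knave, and also A is a knave" is indeed False.

Knights: B, C, and E. Knaves: A, D, and F.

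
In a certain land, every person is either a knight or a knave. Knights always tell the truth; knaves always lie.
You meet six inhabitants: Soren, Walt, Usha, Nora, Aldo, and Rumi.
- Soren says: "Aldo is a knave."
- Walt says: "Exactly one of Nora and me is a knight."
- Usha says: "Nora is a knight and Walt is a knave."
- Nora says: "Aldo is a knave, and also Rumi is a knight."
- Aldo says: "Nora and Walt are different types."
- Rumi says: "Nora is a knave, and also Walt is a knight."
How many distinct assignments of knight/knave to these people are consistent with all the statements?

2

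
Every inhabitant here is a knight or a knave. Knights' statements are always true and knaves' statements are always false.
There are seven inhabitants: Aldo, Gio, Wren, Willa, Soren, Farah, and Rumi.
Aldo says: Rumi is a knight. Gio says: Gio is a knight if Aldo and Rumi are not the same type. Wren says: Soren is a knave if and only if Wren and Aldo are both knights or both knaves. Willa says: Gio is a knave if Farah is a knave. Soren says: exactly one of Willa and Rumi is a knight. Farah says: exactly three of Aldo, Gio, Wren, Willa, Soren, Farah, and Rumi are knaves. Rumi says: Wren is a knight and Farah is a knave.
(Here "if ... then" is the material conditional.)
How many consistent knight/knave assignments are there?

1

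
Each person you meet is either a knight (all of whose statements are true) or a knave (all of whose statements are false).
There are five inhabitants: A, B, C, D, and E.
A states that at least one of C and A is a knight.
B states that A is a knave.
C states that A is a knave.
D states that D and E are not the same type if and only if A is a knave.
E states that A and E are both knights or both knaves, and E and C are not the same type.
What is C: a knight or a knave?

Consistent assignments: {A=knight, B=knave, C=knave, D=knight, E=knight}; {A=knight, B=knave, C=knave, D=knave, E=knight}
In every consistent assignment, C is a knave.

C is a knave.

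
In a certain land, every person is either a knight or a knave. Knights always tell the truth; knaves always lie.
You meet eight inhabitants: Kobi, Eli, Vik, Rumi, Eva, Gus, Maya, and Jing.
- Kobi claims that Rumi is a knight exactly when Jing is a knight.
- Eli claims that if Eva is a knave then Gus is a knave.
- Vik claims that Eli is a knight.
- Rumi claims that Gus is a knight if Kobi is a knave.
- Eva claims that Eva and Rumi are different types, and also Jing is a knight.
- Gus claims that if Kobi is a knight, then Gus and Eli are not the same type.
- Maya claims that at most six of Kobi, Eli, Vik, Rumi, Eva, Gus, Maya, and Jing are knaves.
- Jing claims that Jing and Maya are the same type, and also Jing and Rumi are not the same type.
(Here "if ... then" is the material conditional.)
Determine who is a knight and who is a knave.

Kobi is a knave, Eli is a knave, Vik is a knave, Rumi is a knight, Eva is a knave, Gus is a knight, Maya is a knight, and Jing is a knave.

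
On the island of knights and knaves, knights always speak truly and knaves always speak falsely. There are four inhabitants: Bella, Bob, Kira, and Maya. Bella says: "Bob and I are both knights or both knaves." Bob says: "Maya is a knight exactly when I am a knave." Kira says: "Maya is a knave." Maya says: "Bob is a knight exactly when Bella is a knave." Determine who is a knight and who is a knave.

Bella is a knight, and the claim "Bob and I are both knights or both knaves" is indeed true.
Bob is a knight, and the claim "Maya is a knight exactly when I am a knave" is indeed true.
Kira is a knight, and the claim "Maya is a knave" is indeed true.
Maya is a knave; "Bob is a knight exactly when Bella is a knave" is False, as required.

Bella is a knight, Bob is a knight, Kira is a knight, and Maya is a knave.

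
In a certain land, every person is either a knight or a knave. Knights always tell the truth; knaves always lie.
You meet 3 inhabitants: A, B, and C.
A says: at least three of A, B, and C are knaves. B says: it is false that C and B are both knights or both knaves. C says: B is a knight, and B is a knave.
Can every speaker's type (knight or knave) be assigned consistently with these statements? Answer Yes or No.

Yes

One consistent assignment: A=knave, B=knight, C=knave.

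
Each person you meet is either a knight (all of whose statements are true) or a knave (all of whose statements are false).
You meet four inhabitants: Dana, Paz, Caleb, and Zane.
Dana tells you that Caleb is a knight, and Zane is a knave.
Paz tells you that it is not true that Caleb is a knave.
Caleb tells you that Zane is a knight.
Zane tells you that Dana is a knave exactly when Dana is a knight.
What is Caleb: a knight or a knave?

Consistent assignments: {Dana=knave, Paz=knave, Caleb=knave, Zane=knave}
In every consistent assignment, Caleb is a knave.

Caleb is a knave.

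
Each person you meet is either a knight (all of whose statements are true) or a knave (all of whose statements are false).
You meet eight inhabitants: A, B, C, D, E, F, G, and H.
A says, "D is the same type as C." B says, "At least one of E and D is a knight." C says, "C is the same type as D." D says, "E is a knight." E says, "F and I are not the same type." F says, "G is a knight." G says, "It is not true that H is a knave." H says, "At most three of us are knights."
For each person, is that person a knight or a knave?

A is a knight, and the claim "D is the same type as C" is indeed True.
Since B is a knight, "at least one of E and D is a knight" needs to be True, which holds.
C is a knight, so "C is the same type as D" must be True — and it is.
D (knight): "E is a knight" — True. ✓
E is a knight, and the claim "F and I are not the same type" is indeed True.
As a knave, F's statement "G is a knight" should be false; it is.
As a knave, G's statement "it is not true that H is a knave" should be false; it is.
Since H is a knave, "at most three of us are knights" needs to be false, which holds.

A is a knight, B is a knight, C is a knight, D is a knight, E is a knight, F is a knave, G is a knave, and H is a knave.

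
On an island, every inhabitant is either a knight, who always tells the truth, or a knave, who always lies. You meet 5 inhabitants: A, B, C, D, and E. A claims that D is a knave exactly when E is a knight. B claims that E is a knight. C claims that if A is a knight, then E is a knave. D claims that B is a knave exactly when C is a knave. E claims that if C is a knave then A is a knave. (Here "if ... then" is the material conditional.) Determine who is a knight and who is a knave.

Knights: B, C, D, and E. Knaves: A.

A is a knave, and the claim "D is a knave exactly when E is a knight" is indeed False.
B is a knight; "E is a knight" is true, as required.
C is a knight, so "if A is a knight, then E is a knave" must be true — and it is.
As a knight, D's statement "B is a knave exactly when C is a knave" should be true; it is.
As a knight, E's statement "if C is a knave then A is a knave" should be true; it is.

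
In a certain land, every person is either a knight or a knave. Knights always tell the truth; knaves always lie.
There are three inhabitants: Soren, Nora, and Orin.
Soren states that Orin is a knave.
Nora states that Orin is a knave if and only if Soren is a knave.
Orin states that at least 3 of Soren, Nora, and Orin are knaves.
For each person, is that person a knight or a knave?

Soren is a knight, Nora is a knave, and Orin is a knave.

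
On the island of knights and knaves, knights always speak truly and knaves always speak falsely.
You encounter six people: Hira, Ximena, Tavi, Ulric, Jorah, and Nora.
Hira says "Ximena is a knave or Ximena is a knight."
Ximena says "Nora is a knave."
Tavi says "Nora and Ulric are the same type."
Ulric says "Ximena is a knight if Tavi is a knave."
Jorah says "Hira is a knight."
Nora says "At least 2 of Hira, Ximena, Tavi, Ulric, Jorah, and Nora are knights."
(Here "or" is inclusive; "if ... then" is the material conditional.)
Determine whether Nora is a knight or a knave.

Nora is a knight.

Consistent assignments: {Hira=knight, Ximena=knave, Tavi=knight, Ulric=knight, Jorah=knight, Nora=knight}; {Hira=knight, Ximena=knave, Tavi=knave, Ulric=knave, Jorah=knight, Nora=knight}
In every consistent assignment, Nora is a knight.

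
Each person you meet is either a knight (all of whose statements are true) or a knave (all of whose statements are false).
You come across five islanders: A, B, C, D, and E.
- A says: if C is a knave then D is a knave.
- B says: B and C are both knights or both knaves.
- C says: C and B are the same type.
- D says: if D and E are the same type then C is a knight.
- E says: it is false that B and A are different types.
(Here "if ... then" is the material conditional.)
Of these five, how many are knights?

The unique consistent assignment is A=knight, B=knight, C=knight, D=knight, E=knight.
That has 5 knights.

5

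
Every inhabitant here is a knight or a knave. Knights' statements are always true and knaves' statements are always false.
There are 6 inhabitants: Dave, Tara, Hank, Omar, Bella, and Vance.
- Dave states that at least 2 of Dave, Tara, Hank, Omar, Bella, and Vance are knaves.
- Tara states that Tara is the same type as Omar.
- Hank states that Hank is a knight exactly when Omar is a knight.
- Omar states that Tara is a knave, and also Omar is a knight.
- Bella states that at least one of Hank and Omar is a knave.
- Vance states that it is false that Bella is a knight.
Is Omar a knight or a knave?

Omar is a knight.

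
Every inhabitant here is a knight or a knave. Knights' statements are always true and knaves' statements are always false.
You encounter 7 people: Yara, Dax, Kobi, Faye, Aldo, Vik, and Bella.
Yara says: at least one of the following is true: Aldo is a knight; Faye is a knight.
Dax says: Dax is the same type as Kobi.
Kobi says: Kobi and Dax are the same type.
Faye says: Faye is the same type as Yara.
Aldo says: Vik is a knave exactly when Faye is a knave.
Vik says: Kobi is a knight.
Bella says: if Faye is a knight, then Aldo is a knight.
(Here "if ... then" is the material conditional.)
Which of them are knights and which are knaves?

Knights: Yara, Dax, Kobi, Faye, Aldo, Vik, and Bella. Knaves: none.

Since Yara is a knight, "at least one of the following is true: Aldo is a knight; Faye is a knight" needs to be True, which holds.
Since Dax is a knight, "Dax is the same type as Kobi" needs to be True, which holds.
Kobi (knight): "Kobi and Dax are the same type" — True. ✓
As a knight, Faye's statement "Faye is the same type as Yara" should be True; it is.
Aldo is a knight, and the claim "Vik is a knave exactly when Faye is a knave" is indeed True.
Since Vik is a knight, "Kobi is a knight" needs to be True, which holds.
Bella is a knight; "if Faye is a knight, then Aldo is a knight" is True, as required.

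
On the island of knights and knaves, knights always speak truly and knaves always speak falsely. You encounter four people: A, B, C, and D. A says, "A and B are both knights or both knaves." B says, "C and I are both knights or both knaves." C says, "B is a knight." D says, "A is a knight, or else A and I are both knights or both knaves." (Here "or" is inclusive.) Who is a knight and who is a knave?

Since A is a knight, "A and B are both knights or both knaves" needs to be true, which holds.
B (knight): "C and I are both knights or both knaves" — true. ✓
As a knight, C's statement "B is a knight" should be true; it is.
Since D is a knight, "A is a knight, or else A and I are both knights or both knaves" needs to be true, which holds.

Knights: A, B, C, and D. Knaves: none.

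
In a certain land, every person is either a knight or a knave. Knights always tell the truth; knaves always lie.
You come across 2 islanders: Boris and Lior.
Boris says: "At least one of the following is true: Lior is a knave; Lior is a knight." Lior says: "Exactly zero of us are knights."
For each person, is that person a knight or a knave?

Boris is a knight and Lior is a knave.

Boris is a knight, so "at least one of the following is true: Lior is a knave; Lior is a knight" must be true — and it is.
Lior is a knave, and the claim "exactly zero of us are knights" is indeed false.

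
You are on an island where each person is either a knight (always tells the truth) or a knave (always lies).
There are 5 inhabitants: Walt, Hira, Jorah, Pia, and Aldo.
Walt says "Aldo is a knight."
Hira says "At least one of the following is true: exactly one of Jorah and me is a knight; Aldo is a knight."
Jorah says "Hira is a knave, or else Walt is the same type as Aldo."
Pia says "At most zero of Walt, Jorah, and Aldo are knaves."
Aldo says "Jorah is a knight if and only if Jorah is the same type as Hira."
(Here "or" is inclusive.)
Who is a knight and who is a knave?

As a knight, Walt's statement "Aldo is a knight" should be true; it is.
Hira is a knight; "at least one of the following is true: exactly one of Jorah and me is a knight; Aldo is a knight" is true, as required.
Since Jorah is a knight, "Hira is a knave, or else Walt is the same type as Aldo" needs to be true, which holds.
Pia is a knight; "at most zero of Walt, Jorah, and Aldo are knaves" is true, as required.
Aldo is a knight, so "Jorah is a knight if and only if Jorah is the same type as Hira" must be true — and it is.

Walt is a knight, Hira is a knight, Jorah is a knight, Pia is a knight, and Aldo is a knight.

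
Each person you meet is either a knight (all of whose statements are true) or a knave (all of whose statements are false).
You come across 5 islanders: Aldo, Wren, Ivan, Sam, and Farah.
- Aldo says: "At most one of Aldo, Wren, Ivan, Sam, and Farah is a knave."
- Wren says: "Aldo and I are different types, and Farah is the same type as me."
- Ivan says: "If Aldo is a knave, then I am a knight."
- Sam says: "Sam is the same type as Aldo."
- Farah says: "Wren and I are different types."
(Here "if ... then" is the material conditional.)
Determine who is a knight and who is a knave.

Aldo is a knight, Wren is a knave, Ivan is a knight, Sam is a knight, and Farah is a knight.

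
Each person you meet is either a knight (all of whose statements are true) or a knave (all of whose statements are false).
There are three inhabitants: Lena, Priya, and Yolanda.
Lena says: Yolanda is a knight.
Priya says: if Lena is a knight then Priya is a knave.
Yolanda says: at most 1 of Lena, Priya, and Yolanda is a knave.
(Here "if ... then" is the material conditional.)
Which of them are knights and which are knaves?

Lena is a knave, Priya is a knight, and Yolanda is a knave.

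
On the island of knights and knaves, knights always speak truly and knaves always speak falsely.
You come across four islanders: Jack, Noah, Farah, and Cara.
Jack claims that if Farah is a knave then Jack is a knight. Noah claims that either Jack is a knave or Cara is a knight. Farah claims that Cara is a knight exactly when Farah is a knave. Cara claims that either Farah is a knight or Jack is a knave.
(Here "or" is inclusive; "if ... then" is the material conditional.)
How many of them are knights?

1

The unique consistent assignment is Jack=knight, Noah=knave, Farah=knave, Cara=knave.
That has 1 knight.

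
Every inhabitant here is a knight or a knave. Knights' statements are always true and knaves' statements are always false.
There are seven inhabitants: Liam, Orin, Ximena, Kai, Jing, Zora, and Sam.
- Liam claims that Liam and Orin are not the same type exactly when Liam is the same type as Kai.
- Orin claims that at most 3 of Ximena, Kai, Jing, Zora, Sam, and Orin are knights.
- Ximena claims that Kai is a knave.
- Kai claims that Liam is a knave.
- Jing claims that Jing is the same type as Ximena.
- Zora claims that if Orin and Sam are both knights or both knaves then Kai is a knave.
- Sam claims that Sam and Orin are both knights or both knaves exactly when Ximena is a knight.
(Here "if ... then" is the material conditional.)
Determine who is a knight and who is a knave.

Liam is a knight; "Liam and Orin are not the same type exactly when Liam is the same type as Kai" is True, as required.
Orin (knight): "at most 3 of Ximena, Kai, Jing, Zora, Sam, and Orin are knights" — True. ✓
As a knight, Ximena's statement "Kai is a knave" should be True; it is.
Kai (knave): "Liam is a knave" — false. ✓
Jing (knave): "Jing is the same type as Ximena" — false. ✓
Zora is a knight, and the claim "if Orin and Sam are both knights or both knaves then Kai is a knave" is indeed True.
Sam is a knave, and the claim "Sam and Orin are both knights or both knaves exactly when Ximena is a knight" is indeed false.

Knights: Liam, Orin, Ximena, and Zora. Knaves: Kai, Jing, and Sam.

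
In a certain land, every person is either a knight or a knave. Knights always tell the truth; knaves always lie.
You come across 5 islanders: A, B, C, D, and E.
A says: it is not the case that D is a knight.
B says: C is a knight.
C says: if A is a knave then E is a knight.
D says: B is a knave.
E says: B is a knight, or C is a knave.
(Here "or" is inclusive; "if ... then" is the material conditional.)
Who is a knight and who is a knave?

A is a knight, B is a knight, C is a knight, D is a knave, and E is a knight.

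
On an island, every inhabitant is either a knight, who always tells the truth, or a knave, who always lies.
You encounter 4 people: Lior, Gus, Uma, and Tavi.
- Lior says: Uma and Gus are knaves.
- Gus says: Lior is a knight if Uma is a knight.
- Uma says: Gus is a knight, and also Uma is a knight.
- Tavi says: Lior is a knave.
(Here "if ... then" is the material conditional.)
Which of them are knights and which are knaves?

Knights: Gus and Tavi. Knaves: Lior and Uma.

Lior is a knave; "Uma and Gus are knaves" is false, as required.
Since Gus is a knight, "Lior is a knight if Uma is a knight" needs to be True, which holds.
Uma is a knave, and the claim "Gus is a knight, and also Uma is a knight" is indeed false.
Since Tavi is a knight, "Lior is a knave" needs to be True, which holds.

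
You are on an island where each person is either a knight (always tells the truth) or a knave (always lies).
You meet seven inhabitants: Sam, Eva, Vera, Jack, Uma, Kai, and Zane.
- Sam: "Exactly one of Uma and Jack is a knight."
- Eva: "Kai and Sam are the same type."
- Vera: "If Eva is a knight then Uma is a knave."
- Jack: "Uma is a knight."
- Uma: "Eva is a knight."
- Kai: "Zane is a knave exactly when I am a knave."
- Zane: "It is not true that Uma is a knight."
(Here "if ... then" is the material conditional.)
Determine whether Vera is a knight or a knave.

Vera is a knight.

Consistent assignments: {Sam=knave, Eva=knave, Vera=knight, Jack=knave, Uma=knave, Kai=knight, Zane=knight}
In every consistent assignment, Vera is a knight.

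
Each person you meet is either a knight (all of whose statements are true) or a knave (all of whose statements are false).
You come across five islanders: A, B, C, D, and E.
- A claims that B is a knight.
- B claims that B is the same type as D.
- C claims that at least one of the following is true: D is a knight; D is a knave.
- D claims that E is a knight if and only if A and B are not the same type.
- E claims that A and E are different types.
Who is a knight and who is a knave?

Knights: C and D. Knaves: A, B, and E.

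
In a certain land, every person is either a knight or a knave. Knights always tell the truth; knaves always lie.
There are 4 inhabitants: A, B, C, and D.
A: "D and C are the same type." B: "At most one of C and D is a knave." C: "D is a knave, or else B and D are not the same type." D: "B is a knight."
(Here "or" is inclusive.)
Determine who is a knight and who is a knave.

Since A is a knave, "D and C are the same type" needs to be false, which holds.
As a knight, B's statement "at most one of C and D is a knave" should be True; it is.
C is a knave, and the claim "D is a knave, or else B and D are not the same type" is indeed false.
D (knight): "B is a knight" — True. ✓

A is a knave, B is a knight, C is a knave, and D is a knight.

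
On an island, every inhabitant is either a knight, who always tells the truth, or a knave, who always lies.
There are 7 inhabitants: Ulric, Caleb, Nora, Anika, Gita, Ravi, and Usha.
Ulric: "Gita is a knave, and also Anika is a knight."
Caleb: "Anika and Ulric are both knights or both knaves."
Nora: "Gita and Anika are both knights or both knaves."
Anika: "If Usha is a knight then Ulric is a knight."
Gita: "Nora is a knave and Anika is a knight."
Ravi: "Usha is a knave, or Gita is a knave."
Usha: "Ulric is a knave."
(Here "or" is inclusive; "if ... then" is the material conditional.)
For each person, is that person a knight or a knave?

Ulric is a knave, Caleb is a knight, Nora is a knight, Anika is a knave, Gita is a knave, Ravi is a knight, and Usha is a knight.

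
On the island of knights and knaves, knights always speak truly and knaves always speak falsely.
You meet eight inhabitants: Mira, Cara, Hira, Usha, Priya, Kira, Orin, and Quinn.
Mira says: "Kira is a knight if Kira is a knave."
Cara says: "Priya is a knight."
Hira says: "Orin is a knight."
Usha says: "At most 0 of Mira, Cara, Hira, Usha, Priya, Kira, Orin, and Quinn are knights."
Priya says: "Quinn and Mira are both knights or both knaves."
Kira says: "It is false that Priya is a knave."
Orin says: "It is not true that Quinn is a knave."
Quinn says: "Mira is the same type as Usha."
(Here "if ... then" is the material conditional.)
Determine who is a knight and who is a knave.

Mira is a knave; "Kira is a knight if Kira is a knave" is false, as required.
Cara is a knave, and the claim "Priya is a knight" is indeed false.
Hira is a knight; "Orin is a knight" is True, as required.
Usha is a knave, and the claim "at most 0 of Mira, Cara, Hira, Usha, Priya, Kira, Orin, and Quinn are knights" is indeed false.
Priya is a knave, and the claim "Quinn and Mira are both knights or both knaves" is indeed false.
Since Kira is a knave, "it is false that Priya is a knave" needs to be false, which holds.
Orin is a knight, so "it is not true that Quinn is a knave" must be True — and it is.
Quinn (knight): "Mira is the same type as Usha" — True. ✓

Knights: Hira, Orin, and Quinn. Knaves: Mira, Cara, Usha, Priya, and Kira.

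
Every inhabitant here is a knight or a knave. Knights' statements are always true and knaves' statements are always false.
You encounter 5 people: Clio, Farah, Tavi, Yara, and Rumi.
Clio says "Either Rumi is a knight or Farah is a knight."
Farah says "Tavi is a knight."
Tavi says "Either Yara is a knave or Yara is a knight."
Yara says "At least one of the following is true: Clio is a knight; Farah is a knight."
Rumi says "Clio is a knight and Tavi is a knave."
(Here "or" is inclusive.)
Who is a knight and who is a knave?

Clio is a knight, Farah is a knight, Tavi is a knight, Yara is a knight, and Rumi is a knave.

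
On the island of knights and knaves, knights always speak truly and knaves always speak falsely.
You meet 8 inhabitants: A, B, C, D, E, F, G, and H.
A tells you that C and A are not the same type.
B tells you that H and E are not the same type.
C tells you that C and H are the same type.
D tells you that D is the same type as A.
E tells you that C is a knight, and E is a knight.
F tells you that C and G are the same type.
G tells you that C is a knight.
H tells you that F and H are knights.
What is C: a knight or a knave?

C is a knave.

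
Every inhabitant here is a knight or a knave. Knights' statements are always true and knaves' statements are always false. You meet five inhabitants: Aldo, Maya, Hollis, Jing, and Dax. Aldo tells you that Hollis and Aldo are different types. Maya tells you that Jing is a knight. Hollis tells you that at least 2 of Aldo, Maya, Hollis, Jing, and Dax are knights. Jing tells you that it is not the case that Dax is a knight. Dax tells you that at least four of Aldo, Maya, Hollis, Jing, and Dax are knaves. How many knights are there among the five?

1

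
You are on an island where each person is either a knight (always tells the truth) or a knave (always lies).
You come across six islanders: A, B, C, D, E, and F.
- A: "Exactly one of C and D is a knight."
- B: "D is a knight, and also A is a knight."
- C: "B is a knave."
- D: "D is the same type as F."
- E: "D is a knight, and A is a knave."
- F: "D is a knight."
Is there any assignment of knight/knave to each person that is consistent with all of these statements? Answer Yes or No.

Yes

One consistent assignment: A=knight, B=knight, C=knave, D=knight, E=knave, F=knight.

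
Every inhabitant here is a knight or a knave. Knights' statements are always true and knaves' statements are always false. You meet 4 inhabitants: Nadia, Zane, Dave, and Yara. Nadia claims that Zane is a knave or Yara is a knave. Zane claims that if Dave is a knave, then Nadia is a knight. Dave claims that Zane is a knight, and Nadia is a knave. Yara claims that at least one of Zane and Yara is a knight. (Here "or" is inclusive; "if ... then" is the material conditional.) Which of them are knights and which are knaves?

Nadia is a knave, Zane is a knight, Dave is a knight, and Yara is a knight.

Suppose Nadia is a knight. Then Nadia's statement "Zane is a knave or Yara is a knave" would have to be true. Checking the 8 ways to assign the others, none is consistent with every speaker.
(For instance, with Zane=knight, Dave=knight, Yara=knight, Nadia's claim "Zane is a knave or Yara is a knave" comes out false where it would need to be true.)
So Nadia must be a knave, making "Zane is a knave or Yara is a knave" false. Taking Nadia=knave, Zane=knight, Dave=knight, Yara=knight, each remaining statement checks out:
  Zane (knight): "if Dave is a knave, then Nadia is a knight" — true. ✓
  Dave (knight): "Zane is a knight, and Nadia is a knave" — true. ✓
  Yara (knight): "at least one of Zane and Yara is a knight" — true. ✓
This is the unique consistent assignment.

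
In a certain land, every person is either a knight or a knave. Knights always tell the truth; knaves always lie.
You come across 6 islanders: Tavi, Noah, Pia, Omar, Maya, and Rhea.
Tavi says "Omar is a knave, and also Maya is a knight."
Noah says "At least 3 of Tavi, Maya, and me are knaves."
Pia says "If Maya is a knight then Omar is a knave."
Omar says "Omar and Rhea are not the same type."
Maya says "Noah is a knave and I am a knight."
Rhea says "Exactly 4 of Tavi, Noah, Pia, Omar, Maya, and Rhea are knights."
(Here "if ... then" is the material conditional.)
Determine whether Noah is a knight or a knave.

Noah is a knave.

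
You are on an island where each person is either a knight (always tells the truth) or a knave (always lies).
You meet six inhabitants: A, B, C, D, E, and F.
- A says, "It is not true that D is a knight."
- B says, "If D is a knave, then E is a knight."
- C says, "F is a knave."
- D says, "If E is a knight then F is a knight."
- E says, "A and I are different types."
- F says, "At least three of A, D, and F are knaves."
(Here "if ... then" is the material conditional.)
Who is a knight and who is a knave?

A is a knave, B is a knight, C is a knight, D is a knight, E is a knave, and F is a knave.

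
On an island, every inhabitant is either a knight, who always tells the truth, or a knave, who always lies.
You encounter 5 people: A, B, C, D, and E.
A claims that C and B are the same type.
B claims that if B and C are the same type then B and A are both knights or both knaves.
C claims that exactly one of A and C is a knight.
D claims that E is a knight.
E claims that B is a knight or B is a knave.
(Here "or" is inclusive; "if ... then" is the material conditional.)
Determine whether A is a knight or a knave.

A is a knave.

Consistent assignments: {A=knave, B=knight, C=knave, D=knight, E=knight}
In every consistent assignment, A is a knave.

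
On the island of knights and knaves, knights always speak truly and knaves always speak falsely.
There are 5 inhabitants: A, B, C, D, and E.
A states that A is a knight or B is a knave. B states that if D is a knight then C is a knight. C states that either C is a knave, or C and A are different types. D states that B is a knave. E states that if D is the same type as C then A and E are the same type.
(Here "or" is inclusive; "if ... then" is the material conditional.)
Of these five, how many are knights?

3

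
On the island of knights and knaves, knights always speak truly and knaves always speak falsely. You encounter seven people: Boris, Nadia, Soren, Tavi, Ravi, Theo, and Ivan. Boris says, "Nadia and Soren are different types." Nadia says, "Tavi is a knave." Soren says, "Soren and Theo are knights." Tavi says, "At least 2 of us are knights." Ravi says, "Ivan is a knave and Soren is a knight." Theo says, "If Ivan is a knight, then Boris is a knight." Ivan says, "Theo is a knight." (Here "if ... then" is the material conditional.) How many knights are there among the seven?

The unique consistent assignment is Boris=knight, Nadia=knave, Soren=knight, Tavi=knight, Ravi=knave, Theo=knight, Ivan=knight.
That has 5 knights.

5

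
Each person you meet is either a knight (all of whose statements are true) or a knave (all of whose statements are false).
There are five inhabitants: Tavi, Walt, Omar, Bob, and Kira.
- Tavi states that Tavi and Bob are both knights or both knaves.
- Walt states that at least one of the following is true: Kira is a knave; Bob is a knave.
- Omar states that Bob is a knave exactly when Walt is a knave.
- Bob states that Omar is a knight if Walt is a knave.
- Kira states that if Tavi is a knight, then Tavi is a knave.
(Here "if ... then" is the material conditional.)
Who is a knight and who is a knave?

Knights: Tavi, Walt, Omar, and Bob. Knaves: Kira.

Tavi is a knight; "Tavi and Bob are both knights or both knaves" is True, as required.
Since Walt is a knight, "at least one of the following is true: Kira is a knave; Bob is a knave" needs to be True, which holds.
Omar is a knight, and the claim "Bob is a knave exactly when Walt is a knave" is indeed True.
Bob is a knight, and the claim "Omar is a knight if Walt is a knave" is indeed True.
As a knave, Kira's statement "if Tavi is a knight, then Tavi is a knave" should be false; it is.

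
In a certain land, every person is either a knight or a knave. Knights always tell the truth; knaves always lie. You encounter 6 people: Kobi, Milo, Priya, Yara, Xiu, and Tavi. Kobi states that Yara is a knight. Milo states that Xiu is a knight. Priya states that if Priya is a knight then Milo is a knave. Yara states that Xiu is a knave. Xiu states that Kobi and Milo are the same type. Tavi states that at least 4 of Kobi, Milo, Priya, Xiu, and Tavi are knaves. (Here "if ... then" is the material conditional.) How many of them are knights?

3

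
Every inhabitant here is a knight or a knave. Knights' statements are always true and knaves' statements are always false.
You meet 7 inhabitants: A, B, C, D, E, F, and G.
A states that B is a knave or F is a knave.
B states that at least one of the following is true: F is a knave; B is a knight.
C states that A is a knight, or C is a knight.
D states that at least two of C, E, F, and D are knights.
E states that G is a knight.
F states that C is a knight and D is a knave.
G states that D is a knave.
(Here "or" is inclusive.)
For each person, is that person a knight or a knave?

A is a knight, B is a knight, C is a knight, D is a knight, E is a knave, F is a knave, and G is a knave.

Since A is a knight, "B is a knave or F is a knave" needs to be True, which holds.
Since B is a knight, "at least one of the following is true: F is a knave; B is a knight" needs to be True, which holds.
As a knight, C's statement "A is a knight, or C is a knight" should be True; it is.
D is a knight; "at least two of C, E, F, and D are knights" is True, as required.
E is a knave; "G is a knight" is false, as required.
As a knave, F's statement "C is a knight and D is a knave" should be false; it is.
G is a knave, so "D is a knave" must be false — and it is.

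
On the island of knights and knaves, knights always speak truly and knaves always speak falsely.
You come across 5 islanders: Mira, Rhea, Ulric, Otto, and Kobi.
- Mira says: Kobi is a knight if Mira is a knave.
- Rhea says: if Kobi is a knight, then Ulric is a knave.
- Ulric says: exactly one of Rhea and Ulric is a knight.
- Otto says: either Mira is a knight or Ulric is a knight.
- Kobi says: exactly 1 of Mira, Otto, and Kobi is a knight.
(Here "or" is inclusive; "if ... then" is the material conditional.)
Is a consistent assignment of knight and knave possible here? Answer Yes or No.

No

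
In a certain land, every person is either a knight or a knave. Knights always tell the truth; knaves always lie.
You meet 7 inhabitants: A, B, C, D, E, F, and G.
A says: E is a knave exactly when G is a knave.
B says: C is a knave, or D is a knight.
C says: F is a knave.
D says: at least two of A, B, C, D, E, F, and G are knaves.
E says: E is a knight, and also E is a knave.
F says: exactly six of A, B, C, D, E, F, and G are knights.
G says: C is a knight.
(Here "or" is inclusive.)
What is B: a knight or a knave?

B is a knight.

Consistent assignments: {A=knave, B=knight, C=knight, D=knight, E=knave, F=knave, G=knight}
In every consistent assignment, B is a knight.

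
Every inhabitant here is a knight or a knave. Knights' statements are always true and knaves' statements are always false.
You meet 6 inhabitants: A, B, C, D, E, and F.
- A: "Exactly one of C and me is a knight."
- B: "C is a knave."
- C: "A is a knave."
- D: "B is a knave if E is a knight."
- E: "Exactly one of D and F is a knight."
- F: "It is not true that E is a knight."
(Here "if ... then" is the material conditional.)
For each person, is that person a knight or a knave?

A is a knight, B is a knight, C is a knave, D is a knight, E is a knave, and F is a knight.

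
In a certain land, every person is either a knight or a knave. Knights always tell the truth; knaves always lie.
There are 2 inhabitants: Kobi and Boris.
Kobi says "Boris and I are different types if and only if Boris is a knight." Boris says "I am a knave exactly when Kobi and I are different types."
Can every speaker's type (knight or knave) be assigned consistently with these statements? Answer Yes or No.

No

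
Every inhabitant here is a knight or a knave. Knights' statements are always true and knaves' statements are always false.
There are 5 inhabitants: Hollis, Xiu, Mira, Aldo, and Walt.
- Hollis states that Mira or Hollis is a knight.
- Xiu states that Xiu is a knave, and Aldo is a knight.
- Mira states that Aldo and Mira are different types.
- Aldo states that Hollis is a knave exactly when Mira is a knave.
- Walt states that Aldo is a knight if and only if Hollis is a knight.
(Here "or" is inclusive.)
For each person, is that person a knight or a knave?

Hollis is a knight, Xiu is a knave, Mira is a knave, Aldo is a knave, and Walt is a knave.

Suppose Hollis is a knave. Then Hollis's statement "Mira or Hollis is a knight" would have to be false. Checking the 16 ways to assign the others, none is consistent with every speaker.
(For instance, with Xiu=knave, Mira=knave, Aldo=knave, Walt=knave, Aldo's claim "Hollis is a knave exactly when Mira is a knave" comes out true where it would need to be false.)
So Hollis must be a knight, making "Mira or Hollis is a knight" true. Taking Hollis=knight, Xiu=knave, Mira=knave, Aldo=knave, Walt=knave, each remaining statement checks out:
  Xiu (knave): "Xiu is a knave, and Aldo is a knight" — false. ✓
  Mira (knave): "Aldo and Mira are different types" — false. ✓
  Aldo (knave): "Hollis is a knave exactly when Mira is a knave" — false. ✓
  Walt (knave): "Aldo is a knight if and only if Hollis is a knight" — false. ✓
This is the unique consistent assignment.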